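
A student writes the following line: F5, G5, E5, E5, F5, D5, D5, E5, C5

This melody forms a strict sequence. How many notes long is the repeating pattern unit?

3

Try groups of 3 (3 cells in 9 notes):
F5 G5 E5 | E5 F5 D5 | D5 E5 C5
Each cell is the previous one down a 2nd — so the unit is 3 notes.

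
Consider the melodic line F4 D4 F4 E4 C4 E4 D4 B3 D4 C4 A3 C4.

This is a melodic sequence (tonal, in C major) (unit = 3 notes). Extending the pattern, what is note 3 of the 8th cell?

F3

The unit is 3 notes. Position-3 pitches of the 4 shown cells: F4, E4, D4, C4.
Extending down a 2nd: B3 → A3 → G3 → F3.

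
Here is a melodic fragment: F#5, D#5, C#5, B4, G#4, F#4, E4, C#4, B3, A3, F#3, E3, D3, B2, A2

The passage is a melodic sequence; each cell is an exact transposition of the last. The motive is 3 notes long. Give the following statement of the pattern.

The 3-note cells begin on F#5, B4, E4, A3, D3 — each down a 5th from the last.
From G2 the exact shape gives G2 E2 D2.

G2 E2 D2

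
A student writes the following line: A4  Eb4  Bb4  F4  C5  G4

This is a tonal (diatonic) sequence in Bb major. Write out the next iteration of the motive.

Taking 2-note groups, the heads are A4, Bb4, C5: the pattern moves up a 2nd.
So cell 4 is D5 A4.

D5 A4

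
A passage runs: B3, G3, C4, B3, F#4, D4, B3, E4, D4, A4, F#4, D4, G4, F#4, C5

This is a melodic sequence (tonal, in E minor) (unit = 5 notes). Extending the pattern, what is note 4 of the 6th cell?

E5

Grouping in 5s, the 4th note of each cell is B3, D4, F#4.
Each moves up a 3rd. Continuing: A4 → C5 → E5.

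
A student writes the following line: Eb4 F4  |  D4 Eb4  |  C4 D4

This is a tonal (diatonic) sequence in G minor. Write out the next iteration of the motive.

With a 2-note motive the entries are Eb4, D4, C4, each down a 2nd from the previous.
So cell 4 is Bb3 C4.

Bb3 C4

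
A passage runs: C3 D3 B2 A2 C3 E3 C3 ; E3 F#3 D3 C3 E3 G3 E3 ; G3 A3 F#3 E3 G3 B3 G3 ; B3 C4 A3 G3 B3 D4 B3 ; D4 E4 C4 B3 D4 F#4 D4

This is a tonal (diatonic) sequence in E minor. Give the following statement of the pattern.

Unit = 7 notes; the statements start on C3, E3, G3, B3, D4, moving up a 3rd each time.
Statement 6 starts on F#4 and keeps the same diatonic contour: F#4 G4 E4 D4 F#4 A4 F#4.

F#4 G4 E4 D4 F#4 A4 F#4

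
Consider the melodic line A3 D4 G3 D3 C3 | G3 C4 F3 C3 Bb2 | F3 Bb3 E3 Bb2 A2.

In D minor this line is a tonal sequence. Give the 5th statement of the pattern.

D3 G3 C3 G2 F2

The 5-note cells begin on A3, G3, F3 — each down a 2nd from the last.
Extending down a 2nd: E3 → D3.
So cell 5 is D3 G3 C3 G2 F2.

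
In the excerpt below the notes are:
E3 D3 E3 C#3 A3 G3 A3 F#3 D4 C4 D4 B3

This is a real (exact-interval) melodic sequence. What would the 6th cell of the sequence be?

F5 Eb5 F5 D5

With a 4-note motive the entries are E3, A3, D4, each up a 4th from the previous.
Carrying on: G4 → C5 → F5.
Statement 6 starts on F5 and keeps the same exact contour: F5 Eb5 F5 D5.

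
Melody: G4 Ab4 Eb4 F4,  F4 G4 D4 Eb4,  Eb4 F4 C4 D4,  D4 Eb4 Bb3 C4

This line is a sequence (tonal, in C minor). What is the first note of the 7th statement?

The 4-note cells begin on G4, F4, Eb4, D4 — each down a 2nd from the last.
Extending the heads down a 2nd: C4 → Bb3 → Ab3.

Ab3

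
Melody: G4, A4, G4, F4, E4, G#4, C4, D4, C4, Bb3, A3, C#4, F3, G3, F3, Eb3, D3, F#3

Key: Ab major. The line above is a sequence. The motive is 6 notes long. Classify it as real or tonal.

Each cell has the same semitone pattern (2, -2, -2, -1, 4) — intervals are preserved exactly.
And A4 lies outside Ab major, so the sequence is real rather than tonal.

real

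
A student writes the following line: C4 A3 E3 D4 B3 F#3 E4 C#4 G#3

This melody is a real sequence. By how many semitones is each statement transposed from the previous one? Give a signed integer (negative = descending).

2

Taking 3-note groups, the heads are C4, D4, E4: the pattern moves up a 2nd.
C4 to D4 spans +2 semitones.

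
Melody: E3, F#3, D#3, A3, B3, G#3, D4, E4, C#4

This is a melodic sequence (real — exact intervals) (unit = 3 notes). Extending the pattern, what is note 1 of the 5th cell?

With 3-note cells, note 1 of each statement runs E3, A3, D4.
Extending up a 4th: G4 → C5.

C5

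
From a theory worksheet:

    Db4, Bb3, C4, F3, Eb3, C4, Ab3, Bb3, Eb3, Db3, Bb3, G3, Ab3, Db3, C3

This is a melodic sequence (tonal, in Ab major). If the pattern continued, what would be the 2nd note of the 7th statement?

C3

With 5-note cells, note 2 of each statement runs Bb3, Ab3, G3.
Carrying that down a 2nd forward: F3 → Eb3 → Db3 → C3.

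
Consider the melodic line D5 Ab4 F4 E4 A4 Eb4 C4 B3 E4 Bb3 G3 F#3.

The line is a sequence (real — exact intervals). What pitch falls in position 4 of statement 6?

D#2

The unit is 4 notes. Position-4 pitches of the 3 shown cells: E4, B3, F#3.
Carrying that down a 4th forward: C#3 → G#2 → D#2.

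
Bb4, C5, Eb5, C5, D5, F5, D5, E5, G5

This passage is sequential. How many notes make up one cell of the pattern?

3

Try groups of 3 (3 cells in 9 notes):
Bb4 C5 Eb5 | C5 D5 F5 | D5 E5 G5
Every group is a transposition up a 2nd of the one before; no shorter unit works.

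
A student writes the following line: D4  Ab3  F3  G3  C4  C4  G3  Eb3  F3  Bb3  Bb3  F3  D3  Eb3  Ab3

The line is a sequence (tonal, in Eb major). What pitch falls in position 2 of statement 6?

C3

With 5-note cells, note 2 of each statement runs Ab3, G3, F3.
Extending down a 2nd: Eb3 → D3 → C3.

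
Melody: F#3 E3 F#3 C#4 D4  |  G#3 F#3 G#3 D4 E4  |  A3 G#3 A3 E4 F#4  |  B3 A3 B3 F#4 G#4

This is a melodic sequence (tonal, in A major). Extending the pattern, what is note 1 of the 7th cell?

E4

The unit is 5 notes. Position-1 pitches of the 4 shown cells: F#3, G#3, A3, B3.
Extending up a 2nd: C#4 → D4 → E4.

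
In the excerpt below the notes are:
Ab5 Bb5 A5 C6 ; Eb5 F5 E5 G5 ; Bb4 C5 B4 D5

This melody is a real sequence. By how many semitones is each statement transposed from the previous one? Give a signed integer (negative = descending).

Unit = 4 notes; the statements start on Ab5, Eb5, Bb4, moving down a 4th each time.
Ab5 to Eb5 spans -5 semitones.

-5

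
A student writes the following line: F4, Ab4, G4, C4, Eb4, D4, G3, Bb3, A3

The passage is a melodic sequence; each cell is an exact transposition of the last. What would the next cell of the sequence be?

D3 F3 E3

The 3-note cells begin on F4, C4, G3 — each down a 4th from the last.
From D3 the exact shape gives D3 F3 E3.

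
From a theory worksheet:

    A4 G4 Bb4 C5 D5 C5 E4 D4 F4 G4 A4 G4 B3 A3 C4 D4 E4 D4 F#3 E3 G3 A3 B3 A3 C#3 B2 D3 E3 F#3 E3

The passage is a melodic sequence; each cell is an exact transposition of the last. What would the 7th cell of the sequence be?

D#2 C#2 E2 F#2 G#2 F#2

With a 6-note motive the entries are A4, E4, B3, F#3, C#3, each down a 4th from the previous.
Extending down a 4th: G#2 → D#2.
Statement 7 starts on D#2 and keeps the same exact contour: D#2 C#2 E2 F#2 G#2 F#2.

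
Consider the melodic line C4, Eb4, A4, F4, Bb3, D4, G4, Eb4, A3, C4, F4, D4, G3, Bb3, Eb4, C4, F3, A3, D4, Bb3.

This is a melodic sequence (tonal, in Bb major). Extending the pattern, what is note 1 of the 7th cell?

D3

Grouping in 4s, the 1st note of each cell is C4, Bb3, A3, G3, F3.
Each moves down a 2nd. Continuing: Eb3 → D3.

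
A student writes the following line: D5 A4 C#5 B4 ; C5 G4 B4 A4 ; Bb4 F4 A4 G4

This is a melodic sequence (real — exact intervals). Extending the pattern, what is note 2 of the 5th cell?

Db4

Grouping in 4s, the 2nd note of each cell is A4, G4, F4.
Each moves down a 2nd. Continuing: Eb4 → Db4.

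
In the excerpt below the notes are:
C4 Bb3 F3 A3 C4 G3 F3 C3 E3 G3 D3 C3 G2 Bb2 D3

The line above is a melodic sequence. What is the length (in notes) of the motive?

15 notes total. Splitting into 3 groups of 5:
C4 Bb3 F3 A3 C4 | G3 F3 C3 E3 G3 | D3 C3 G2 Bb2 D3
That's a consistent down a 4th shift per cell, and no other grouping gives one.

5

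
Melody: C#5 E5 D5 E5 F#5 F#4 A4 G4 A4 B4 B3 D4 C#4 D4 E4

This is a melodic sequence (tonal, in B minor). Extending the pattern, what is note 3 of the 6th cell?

E2

Grouping in 5s, the 3rd note of each cell is D5, G4, C#4.
Carrying that down a 5th forward: F#3 → B2 → E2.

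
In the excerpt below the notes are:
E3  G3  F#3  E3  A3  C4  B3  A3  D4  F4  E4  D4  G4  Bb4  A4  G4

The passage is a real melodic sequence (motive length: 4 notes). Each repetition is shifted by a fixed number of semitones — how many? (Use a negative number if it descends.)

Unit = 4 notes; the statements start on E3, A3, D4, G4, moving up a 4th each time.
E3 to A3 spans +5 semitones.

5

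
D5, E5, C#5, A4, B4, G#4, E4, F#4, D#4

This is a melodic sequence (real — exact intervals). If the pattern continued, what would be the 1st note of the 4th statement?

Grouping in 3s, the 1st note of each cell is D5, A4, E4.
One more down a 4th gives B3.

B3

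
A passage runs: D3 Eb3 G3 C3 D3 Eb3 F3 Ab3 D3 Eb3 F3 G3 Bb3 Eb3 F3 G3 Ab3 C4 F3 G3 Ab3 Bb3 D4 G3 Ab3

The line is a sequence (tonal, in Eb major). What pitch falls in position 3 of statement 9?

Ab4

Grouping in 5s, the 3rd note of each cell is G3, Ab3, Bb3, C4, D4.
Carrying that up a 2nd forward: Eb4 → F4 → G4 → Ab4.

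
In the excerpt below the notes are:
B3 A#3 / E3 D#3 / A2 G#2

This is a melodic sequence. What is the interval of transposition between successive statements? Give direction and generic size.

down a 5th

The 2-note cells begin on B3, E3, A2 — each down a 5th from the last.
From B3 to E3: down a 5th.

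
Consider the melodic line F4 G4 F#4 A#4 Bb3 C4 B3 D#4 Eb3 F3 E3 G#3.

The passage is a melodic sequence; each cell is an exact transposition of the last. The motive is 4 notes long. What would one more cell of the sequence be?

Unit = 4 notes; the statements start on F4, Bb3, Eb3, moving down a 5th each time.
So cell 4 is Ab2 Bb2 A2 C#3.

Ab2 Bb2 A2 C#3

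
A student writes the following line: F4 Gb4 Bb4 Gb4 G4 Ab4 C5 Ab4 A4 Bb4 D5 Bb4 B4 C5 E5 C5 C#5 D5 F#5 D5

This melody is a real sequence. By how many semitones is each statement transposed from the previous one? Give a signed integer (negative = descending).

Taking 4-note groups, the heads are F4, G4, A4, B4, C#5: the pattern moves up a 2nd.
F4 to G4 spans +2 semitones.

2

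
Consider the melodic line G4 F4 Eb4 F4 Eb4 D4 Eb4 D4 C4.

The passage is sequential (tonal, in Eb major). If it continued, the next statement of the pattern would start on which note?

With a 3-note motive the entries are G4, F4, Eb4, each down a 2nd from the previous.
One more step down a 2nd gives D4.

D4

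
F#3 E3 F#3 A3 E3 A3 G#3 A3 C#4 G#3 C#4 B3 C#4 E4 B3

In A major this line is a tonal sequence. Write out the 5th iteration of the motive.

G#4 F#4 G#4 B4 F#4

The 5-note cells begin on F#3, A3, C#4 — each up a 3rd from the last.
Continuing the starts: E4 → G#4.
From G#4 the diatonic shape gives G#4 F#4 G#4 B4 F#4.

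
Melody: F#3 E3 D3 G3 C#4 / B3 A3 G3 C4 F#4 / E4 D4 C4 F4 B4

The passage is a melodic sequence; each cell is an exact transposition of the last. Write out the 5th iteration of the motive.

D5 C5 Bb4 Eb5 A5

The 5-note cells begin on F#3, B3, E4 — each up a 4th from the last.
Carrying on: A4 → D5.
Statement 5 starts on D5 and keeps the same exact contour: D5 C5 Bb4 Eb5 A5.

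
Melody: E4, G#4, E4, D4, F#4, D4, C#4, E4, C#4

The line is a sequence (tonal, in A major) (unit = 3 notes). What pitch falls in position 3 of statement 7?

Grouping in 3s, the 3rd note of each cell is E4, D4, C#4.
Carrying that down a 2nd forward: B3 → A3 → G#3 → F#3.

F#3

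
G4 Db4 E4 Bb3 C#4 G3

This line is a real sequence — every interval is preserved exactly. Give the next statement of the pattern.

A#3 E3

With a 2-note motive the entries are G4, E4, C#4, each down a 3rd from the previous.
Statement 4 starts on A#3 and keeps the same exact contour: A#3 E3.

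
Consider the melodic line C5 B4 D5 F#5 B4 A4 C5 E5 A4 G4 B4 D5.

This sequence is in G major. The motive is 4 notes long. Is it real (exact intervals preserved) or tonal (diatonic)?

tonal

Every note is diatonic to G major.
Cell 1 has -1 semitones from note 1 to 2, but cell 2 has -2 — the interval quality changes while the contour stays the same, which is the hallmark of a tonal sequence.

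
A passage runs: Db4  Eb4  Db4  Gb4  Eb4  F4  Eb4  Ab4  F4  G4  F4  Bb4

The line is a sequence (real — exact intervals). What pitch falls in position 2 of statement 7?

Grouping in 4s, the 2nd note of each cell is Eb4, F4, G4.
Each moves up a 2nd. Continuing: A4 → B4 → C#5 → D#5.

D#5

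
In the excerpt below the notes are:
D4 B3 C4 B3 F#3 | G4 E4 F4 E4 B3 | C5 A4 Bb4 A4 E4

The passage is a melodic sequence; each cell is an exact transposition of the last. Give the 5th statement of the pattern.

Bb5 G5 Ab5 G5 D5

The 5-note cells begin on D4, G4, C5 — each up a 4th from the last.
Carrying on: F5 → Bb5.
So cell 5 is Bb5 G5 Ab5 G5 D5.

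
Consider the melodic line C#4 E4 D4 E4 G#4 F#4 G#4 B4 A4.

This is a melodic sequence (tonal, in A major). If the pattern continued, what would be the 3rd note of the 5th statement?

The unit is 3 notes. Position-3 pitches of the 3 shown cells: D4, F#4, A4.
Carrying that up a 3rd forward: C#5 → E5.

E5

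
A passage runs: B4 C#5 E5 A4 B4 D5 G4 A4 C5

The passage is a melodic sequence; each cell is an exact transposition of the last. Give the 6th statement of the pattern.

Db4 Eb4 Gb4

Taking 3-note groups, the heads are B4, A4, G4: the pattern moves down a 2nd.
Continuing the starts: F4 → Eb4 → Db4.
So cell 6 is Db4 Eb4 Gb4.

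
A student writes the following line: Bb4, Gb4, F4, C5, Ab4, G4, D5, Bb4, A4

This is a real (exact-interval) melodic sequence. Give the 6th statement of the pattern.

With a 3-note motive the entries are Bb4, C5, D5, each up a 2nd from the previous.
Continuing the starts: E5 → F#5 → G#5.
So cell 6 is G#5 E5 D#5.

G#5 E5 D#5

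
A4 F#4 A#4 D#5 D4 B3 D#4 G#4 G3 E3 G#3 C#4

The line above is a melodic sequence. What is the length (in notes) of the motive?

4

There are 12 notes; a 4-note unit gives 3 cells:
A4 F#4 A#4 D#5 | D4 B3 D#4 G#4 | G3 E3 G#3 C#4
Each cell is the previous one down a 5th — so the unit is 4 notes.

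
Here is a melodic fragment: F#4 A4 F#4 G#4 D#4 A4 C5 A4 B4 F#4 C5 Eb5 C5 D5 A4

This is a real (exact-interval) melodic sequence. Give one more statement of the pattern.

Unit = 5 notes; the statements start on F#4, A4, C5, moving up a 3rd each time.
From Eb5 the exact shape gives Eb5 Gb5 Eb5 F5 C5.

Eb5 Gb5 Eb5 F5 C5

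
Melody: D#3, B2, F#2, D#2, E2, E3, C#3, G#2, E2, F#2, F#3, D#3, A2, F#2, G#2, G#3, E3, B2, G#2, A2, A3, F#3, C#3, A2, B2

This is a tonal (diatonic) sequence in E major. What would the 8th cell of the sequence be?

Taking 5-note groups, the heads are D#3, E3, F#3, G#3, A3: the pattern moves up a 2nd.
Carrying on: B3 → C#4 → D#4.
So cell 8 is D#4 B3 F#3 D#3 E3.

D#4 B3 F#3 D#3 E3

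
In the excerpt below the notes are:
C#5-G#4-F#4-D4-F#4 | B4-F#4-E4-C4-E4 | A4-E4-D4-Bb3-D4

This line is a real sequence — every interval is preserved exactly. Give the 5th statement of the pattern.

F4 C4 Bb3 Gb3 Bb3

Unit = 5 notes; the statements start on C#5, B4, A4, moving down a 2nd each time.
Carrying on: G4 → F4.
Statement 5 starts on F4 and keeps the same exact contour: F4 C4 Bb3 Gb3 Bb3.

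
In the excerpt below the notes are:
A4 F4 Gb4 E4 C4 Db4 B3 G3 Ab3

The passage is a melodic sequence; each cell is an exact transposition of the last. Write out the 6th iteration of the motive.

G#2 E2 F2

Unit = 3 notes; the statements start on A4, E4, B3, moving down a 4th each time.
Continuing the starts: F#3 → C#3 → G#2.
From G#2 the exact shape gives G#2 E2 F2.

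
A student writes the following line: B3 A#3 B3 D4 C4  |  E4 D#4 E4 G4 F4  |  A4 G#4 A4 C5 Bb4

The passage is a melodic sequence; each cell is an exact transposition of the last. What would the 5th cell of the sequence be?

G5 F#5 G5 Bb5 Ab5

The 5-note cells begin on B3, E4, A4 — each up a 4th from the last.
Carrying on: D5 → G5.
From G5 the exact shape gives G5 F#5 G5 Bb5 Ab5.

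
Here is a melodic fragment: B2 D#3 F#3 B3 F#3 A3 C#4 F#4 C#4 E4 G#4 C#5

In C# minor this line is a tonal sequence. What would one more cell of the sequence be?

G#4 B4 D#5 G#5

Unit = 4 notes; the statements start on B2, F#3, C#4, moving up a 5th each time.
Statement 4 starts on G#4 and keeps the same diatonic contour: G#4 B4 D#5 G#5.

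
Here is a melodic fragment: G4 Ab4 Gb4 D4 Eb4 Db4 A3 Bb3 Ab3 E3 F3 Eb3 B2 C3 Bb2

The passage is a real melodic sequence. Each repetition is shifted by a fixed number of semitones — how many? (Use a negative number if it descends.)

Unit = 3 notes; the statements start on G4, D4, A3, E3, B2, moving down a 4th each time.
G4→D4 is 62 − 67 = -5 semitones.

-5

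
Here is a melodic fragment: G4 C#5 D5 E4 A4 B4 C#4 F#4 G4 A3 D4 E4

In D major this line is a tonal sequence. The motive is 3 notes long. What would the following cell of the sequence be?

Unit = 3 notes; the statements start on G4, E4, C#4, A3, moving down a 3rd each time.
So cell 5 is F#3 B3 C#4.

F#3 B3 C#4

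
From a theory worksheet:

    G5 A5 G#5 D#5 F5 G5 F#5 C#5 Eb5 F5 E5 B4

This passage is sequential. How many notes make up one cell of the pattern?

There are 12 notes; a 4-note unit gives 3 cells:
G5 A5 G#5 D#5 | F5 G5 F#5 C#5 | Eb5 F5 E5 B4
That's a consistent down a 2nd shift per cell, and no other grouping gives one.

4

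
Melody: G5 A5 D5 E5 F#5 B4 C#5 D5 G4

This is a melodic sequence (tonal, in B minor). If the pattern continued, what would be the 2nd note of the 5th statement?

G4

The unit is 3 notes. Position-2 pitches of the 3 shown cells: A5, F#5, D5.
Each moves down a 3rd. Continuing: B4 → G4.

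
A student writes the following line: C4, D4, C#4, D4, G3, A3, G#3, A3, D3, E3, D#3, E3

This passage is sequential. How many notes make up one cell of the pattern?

4

12 notes total. Splitting into 3 groups of 4:
C4 D4 C#4 D4 | G3 A3 G#3 A3 | D3 E3 D#3 E3
Every group is a transposition down a 4th of the one before; no shorter unit works.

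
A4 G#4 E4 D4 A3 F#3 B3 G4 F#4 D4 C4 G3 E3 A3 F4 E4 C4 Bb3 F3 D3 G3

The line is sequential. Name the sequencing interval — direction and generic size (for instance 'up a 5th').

Unit = 7 notes; the statements start on A4, G4, F4, moving down a 2nd each time.
A4 to G4 is down a 2nd.

down a 2nd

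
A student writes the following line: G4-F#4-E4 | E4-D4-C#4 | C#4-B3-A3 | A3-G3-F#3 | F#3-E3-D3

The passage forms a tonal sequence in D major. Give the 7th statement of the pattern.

The 3-note cells begin on G4, E4, C#4, A3, F#3 — each down a 3rd from the last.
Carrying on: D3 → B2.
Statement 7 starts on B2 and keeps the same diatonic contour: B2 A2 G2.

B2 A2 G2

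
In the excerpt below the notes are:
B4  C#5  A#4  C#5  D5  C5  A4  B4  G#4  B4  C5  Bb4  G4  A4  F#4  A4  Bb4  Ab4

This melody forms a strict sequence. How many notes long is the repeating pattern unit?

There are 18 notes; a 6-note unit gives 3 cells:
B4 C#5 A#4 C#5 D5 C5 | A4 B4 G#4 B4 C5 Bb4 | G4 A4 F#4 A4 Bb4 Ab4
Every group is a transposition down a 2nd of the one before; no shorter unit works.

6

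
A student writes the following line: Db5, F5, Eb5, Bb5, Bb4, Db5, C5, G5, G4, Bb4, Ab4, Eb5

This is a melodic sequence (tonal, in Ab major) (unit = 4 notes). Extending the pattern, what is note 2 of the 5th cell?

Eb4

Grouping in 4s, the 2nd note of each cell is F5, Db5, Bb4.
Each moves down a 3rd. Continuing: G4 → Eb4.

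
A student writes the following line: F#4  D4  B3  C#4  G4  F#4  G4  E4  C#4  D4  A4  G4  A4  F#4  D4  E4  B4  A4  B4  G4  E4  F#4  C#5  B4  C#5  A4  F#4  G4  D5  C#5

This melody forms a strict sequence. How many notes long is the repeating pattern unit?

Try groups of 6 (5 cells in 30 notes):
F#4 D4 B3 C#4 G4 F#4 | G4 E4 C#4 D4 A4 G4 | A4 F#4 D4 E4 B4 A4 | B4 G4 E4 F#4 C#5 B4 | C#5 A4 F#4 G4 D5 C#5
Every group is a transposition up a 2nd of the one before; no shorter unit works.

6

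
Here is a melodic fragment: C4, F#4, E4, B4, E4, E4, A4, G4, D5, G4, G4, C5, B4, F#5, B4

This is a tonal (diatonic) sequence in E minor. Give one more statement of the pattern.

The 5-note cells begin on C4, E4, G4 — each up a 3rd from the last.
From B4 the diatonic shape gives B4 E5 D5 A5 D5.

B4 E5 D5 A5 D5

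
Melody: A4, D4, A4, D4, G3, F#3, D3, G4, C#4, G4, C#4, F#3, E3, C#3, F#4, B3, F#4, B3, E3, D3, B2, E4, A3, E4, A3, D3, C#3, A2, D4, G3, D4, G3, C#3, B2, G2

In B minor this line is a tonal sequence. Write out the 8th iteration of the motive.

With a 7-note motive the entries are A4, G4, F#4, E4, D4, each down a 2nd from the previous.
Carrying on: C#4 → B3 → A3.
So cell 8 is A3 D3 A3 D3 G2 F#2 D2.

A3 D3 A3 D3 G2 F#2 D2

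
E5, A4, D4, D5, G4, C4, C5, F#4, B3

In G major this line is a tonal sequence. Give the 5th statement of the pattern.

With a 3-note motive the entries are E5, D5, C5, each down a 2nd from the previous.
Carrying on: B4 → A4.
From A4 the diatonic shape gives A4 D4 G3.

A4 D4 G3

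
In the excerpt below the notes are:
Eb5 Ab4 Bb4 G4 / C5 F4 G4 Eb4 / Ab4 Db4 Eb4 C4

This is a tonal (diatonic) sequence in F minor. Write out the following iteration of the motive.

F4 Bb3 C4 Ab3

With a 4-note motive the entries are Eb5, C5, Ab4, each down a 3rd from the previous.
Statement 4 starts on F4 and keeps the same diatonic contour: F4 Bb3 C4 Ab3.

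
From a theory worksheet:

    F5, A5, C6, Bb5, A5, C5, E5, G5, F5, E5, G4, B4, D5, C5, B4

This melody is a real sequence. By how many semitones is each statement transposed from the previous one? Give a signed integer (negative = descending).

Unit = 5 notes; the statements start on F5, C5, G4, moving down a 4th each time.
F5→C5 is 72 − 77 = -5 semitones.

-5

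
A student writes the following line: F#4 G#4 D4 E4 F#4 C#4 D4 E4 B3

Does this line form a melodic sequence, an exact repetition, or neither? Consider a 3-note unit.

sequence

Each 3-note cell is the previous one transposed down a 2nd.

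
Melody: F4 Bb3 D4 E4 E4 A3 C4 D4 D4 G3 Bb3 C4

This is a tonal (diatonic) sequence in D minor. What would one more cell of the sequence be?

C4 F3 A3 Bb3

With a 4-note motive the entries are F4, E4, D4, each down a 2nd from the previous.
Statement 4 starts on C4 and keeps the same diatonic contour: C4 F3 A3 Bb3.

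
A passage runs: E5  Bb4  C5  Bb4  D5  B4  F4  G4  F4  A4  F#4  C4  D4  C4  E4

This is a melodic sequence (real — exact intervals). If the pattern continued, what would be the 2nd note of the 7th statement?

E2

The unit is 5 notes. Position-2 pitches of the 3 shown cells: Bb4, F4, C4.
Each moves down a 4th. Continuing: G3 → D3 → A2 → E2.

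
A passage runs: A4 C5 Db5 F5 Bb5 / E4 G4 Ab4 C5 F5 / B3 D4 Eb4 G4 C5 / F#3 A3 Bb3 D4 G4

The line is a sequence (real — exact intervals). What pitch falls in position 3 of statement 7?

The unit is 5 notes. Position-3 pitches of the 4 shown cells: Db5, Ab4, Eb4, Bb3.
Each moves down a 4th. Continuing: F3 → C3 → G2.

G2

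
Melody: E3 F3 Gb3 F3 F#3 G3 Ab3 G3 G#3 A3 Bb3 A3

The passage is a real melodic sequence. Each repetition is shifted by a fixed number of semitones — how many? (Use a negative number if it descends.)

2

Taking 4-note groups, the heads are E3, F#3, G#3: the pattern moves up a 2nd.
Counting half-steps from E3 to F#3: 2.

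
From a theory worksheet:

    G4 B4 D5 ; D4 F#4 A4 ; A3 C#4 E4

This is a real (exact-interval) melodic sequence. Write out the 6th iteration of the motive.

With a 3-note motive the entries are G4, D4, A3, each down a 4th from the previous.
Carrying on: E3 → B2 → F#2.
From F#2 the exact shape gives F#2 A#2 C#3.

F#2 A#2 C#3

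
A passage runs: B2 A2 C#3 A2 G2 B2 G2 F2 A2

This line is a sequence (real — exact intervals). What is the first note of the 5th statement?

Eb2

The 3-note cells begin on B2, A2, G2 — each down a 2nd from the last.
Extending the heads down a 2nd: F2 → Eb2.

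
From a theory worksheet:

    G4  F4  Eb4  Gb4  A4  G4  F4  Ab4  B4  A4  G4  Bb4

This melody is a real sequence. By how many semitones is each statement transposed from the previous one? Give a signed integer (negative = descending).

2

With a 4-note motive the entries are G4, A4, B4, each up a 2nd from the previous.
G4 to A4 spans +2 semitones.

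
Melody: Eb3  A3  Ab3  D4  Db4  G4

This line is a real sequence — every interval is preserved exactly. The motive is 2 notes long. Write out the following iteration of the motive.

Taking 2-note groups, the heads are Eb3, Ab3, Db4: the pattern moves up a 4th.
From Gb4 the exact shape gives Gb4 C5.

Gb4 C5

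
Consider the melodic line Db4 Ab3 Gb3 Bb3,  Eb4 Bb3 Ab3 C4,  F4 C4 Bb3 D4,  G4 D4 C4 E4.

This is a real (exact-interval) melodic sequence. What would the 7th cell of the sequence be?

With a 4-note motive the entries are Db4, Eb4, F4, G4, each up a 2nd from the previous.
Carrying on: A4 → B4 → C#5.
So cell 7 is C#5 G#4 F#4 A#4.

C#5 G#4 F#4 A#4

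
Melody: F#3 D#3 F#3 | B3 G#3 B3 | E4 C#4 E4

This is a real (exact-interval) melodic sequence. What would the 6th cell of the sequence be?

The 3-note cells begin on F#3, B3, E4 — each up a 4th from the last.
Continuing the starts: A4 → D5 → G5.
Statement 6 starts on G5 and keeps the same exact contour: G5 E5 G5.

G5 E5 G5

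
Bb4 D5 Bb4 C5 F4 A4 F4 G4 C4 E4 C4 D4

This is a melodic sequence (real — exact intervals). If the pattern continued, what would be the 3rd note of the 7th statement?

The unit is 4 notes. Position-3 pitches of the 3 shown cells: Bb4, F4, C4.
Extending down a 4th: G3 → D3 → A2 → E2.

E2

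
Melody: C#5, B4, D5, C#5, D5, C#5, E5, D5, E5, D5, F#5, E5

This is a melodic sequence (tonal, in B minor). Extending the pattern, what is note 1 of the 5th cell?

G5

With 4-note cells, note 1 of each statement runs C#5, D5, E5.
Carrying that up a 2nd forward: F#5 → G5.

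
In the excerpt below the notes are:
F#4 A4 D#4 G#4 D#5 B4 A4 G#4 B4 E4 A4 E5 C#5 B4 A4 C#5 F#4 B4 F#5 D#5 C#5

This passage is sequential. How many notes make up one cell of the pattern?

Try groups of 7 (3 cells in 21 notes):
F#4 A4 D#4 G#4 D#5 B4 A4 | G#4 B4 E4 A4 E5 C#5 B4 | A4 C#5 F#4 B4 F#5 D#5 C#5
Every group is a transposition up a 2nd of the one before; no shorter unit works.

7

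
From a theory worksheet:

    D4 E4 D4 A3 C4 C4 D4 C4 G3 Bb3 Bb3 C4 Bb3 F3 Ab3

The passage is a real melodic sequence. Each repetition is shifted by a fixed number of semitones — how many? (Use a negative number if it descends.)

Unit = 5 notes; the statements start on D4, C4, Bb3, moving down a 2nd each time.
Counting half-steps from D4 to C4: -2.

-2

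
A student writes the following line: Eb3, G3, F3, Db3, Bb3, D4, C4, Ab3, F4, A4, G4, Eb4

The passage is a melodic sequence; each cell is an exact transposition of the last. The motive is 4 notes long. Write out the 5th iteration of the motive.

With a 4-note motive the entries are Eb3, Bb3, F4, each up a 5th from the previous.
Continuing the starts: C5 → G5.
Statement 5 starts on G5 and keeps the same exact contour: G5 B5 A5 F5.

G5 B5 A5 F5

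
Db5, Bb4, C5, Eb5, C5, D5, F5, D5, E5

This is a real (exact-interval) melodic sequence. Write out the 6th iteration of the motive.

With a 3-note motive the entries are Db5, Eb5, F5, each up a 2nd from the previous.
Continuing the starts: G5 → A5 → B5.
From B5 the exact shape gives B5 G#5 A#5.

B5 G#5 A#5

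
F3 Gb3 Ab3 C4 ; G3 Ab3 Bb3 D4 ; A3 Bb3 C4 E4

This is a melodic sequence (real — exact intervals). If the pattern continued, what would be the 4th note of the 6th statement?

A#4

Grouping in 4s, the 4th note of each cell is C4, D4, E4.
Each moves up a 2nd. Continuing: F#4 → G#4 → A#4.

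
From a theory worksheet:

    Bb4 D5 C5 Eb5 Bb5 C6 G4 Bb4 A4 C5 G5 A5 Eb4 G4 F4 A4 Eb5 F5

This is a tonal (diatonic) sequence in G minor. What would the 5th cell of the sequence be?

Taking 6-note groups, the heads are Bb4, G4, Eb4: the pattern moves down a 3rd.
Extending down a 3rd: C4 → A3.
From A3 the diatonic shape gives A3 C4 Bb3 D4 A4 Bb4.

A3 C4 Bb3 D4 A4 Bb4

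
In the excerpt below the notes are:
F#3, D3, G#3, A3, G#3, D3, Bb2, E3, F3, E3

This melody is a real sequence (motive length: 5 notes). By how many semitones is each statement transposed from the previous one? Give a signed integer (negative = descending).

Unit = 5 notes; the statements start on F#3, D3, moving down a 3rd each time.
Counting half-steps from F#3 to D3: -4.

-4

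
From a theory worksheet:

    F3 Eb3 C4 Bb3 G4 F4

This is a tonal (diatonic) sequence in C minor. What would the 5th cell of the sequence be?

Unit = 2 notes; the statements start on F3, C4, G4, moving up a 5th each time.
Continuing the starts: D5 → Ab5.
So cell 5 is Ab5 G5.

Ab5 G5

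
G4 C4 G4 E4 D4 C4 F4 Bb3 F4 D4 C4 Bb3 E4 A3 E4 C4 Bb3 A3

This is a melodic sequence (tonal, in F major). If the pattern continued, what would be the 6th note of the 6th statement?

Grouping in 6s, the 6th note of each cell is C4, Bb3, A3.
Extending down a 2nd: G3 → F3 → E3.

E3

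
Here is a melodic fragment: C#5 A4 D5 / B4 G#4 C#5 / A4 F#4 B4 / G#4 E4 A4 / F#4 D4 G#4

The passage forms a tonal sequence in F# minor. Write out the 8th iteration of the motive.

Unit = 3 notes; the statements start on C#5, B4, A4, G#4, F#4, moving down a 2nd each time.
Extending down a 2nd: E4 → D4 → C#4.
Statement 8 starts on C#4 and keeps the same diatonic contour: C#4 A3 D4.

C#4 A3 D4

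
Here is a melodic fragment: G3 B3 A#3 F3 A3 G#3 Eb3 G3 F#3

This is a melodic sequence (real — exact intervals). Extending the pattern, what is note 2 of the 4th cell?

The unit is 3 notes. Position-2 pitches of the 3 shown cells: B3, A3, G3.
Each moves down a 2nd; the next is F3.

F3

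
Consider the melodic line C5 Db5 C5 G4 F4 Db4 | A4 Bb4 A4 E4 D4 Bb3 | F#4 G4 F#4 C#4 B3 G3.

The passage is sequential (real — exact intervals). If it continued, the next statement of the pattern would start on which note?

D#4

With a 6-note motive the entries are C5, A4, F#4, each down a 3rd from the previous.
The next head, down a 3rd from F#4, is D#4.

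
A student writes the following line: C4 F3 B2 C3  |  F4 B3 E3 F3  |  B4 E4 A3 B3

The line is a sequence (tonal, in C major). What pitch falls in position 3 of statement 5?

G4

The unit is 4 notes. Position-3 pitches of the 3 shown cells: B2, E3, A3.
Carrying that up a 4th forward: D4 → G4.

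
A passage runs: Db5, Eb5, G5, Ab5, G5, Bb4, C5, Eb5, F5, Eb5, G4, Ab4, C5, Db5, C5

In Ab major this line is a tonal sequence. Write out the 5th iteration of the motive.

C4 Db4 F4 G4 F4

Unit = 5 notes; the statements start on Db5, Bb4, G4, moving down a 3rd each time.
Carrying on: Eb4 → C4.
So cell 5 is C4 Db4 F4 G4 F4.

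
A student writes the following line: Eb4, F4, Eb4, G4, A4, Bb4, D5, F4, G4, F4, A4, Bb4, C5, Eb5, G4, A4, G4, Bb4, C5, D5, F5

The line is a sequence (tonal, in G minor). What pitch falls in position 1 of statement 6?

Grouping in 7s, the 1st note of each cell is Eb4, F4, G4.
Extending up a 2nd: A4 → Bb4 → C5.

C5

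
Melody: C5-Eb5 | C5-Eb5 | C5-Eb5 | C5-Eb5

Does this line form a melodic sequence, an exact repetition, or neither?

repetition

Each 2-note cell is identical (C5 Eb5), restated at the same pitch.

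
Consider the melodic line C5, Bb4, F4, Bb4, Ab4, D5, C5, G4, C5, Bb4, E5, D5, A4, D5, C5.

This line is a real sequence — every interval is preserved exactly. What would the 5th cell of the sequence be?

G#5 F#5 C#5 F#5 E5

The 5-note cells begin on C5, D5, E5 — each up a 2nd from the last.
Continuing the starts: F#5 → G#5.
Statement 5 starts on G#5 and keeps the same exact contour: G#5 F#5 C#5 F#5 E5.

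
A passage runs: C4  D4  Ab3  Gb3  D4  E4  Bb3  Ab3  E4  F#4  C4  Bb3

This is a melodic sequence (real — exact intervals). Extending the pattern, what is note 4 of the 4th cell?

C4

With 4-note cells, note 4 of each statement runs Gb3, Ab3, Bb3.
From Bb3, up a 2nd gives C4.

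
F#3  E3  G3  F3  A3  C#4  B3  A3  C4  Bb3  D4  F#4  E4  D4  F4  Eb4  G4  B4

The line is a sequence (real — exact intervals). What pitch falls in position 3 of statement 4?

Grouping in 6s, the 3rd note of each cell is G3, C4, F4.
One more up a 4th gives Bb4.

Bb4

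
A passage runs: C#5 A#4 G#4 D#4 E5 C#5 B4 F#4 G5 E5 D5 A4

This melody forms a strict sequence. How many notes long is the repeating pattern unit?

4

12 notes total. Splitting into 3 groups of 4:
C#5 A#4 G#4 D#4 | E5 C#5 B4 F#4 | G5 E5 D5 A4
Each cell is the previous one up a 3rd — so the unit is 4 notes.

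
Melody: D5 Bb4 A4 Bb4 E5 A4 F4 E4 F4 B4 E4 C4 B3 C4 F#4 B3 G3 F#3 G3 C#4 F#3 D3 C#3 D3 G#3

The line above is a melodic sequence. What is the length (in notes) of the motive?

25 notes total. Splitting into 5 groups of 5:
D5 Bb4 A4 Bb4 E5 | A4 F4 E4 F4 B4 | E4 C4 B3 C4 F#4 | B3 G3 F#3 G3 C#4 | F#3 D3 C#3 D3 G#3
Every group is a transposition down a 4th of the one before; no shorter unit works.

5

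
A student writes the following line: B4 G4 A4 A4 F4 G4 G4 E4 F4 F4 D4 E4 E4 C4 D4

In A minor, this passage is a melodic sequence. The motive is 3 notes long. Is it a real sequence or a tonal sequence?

tonal

Every note is diatonic to A minor.
Cell 1 has -4 semitones from note 1 to 2, but cell 3 has -3 — the interval quality changes while the contour stays the same, which is the hallmark of a tonal sequence.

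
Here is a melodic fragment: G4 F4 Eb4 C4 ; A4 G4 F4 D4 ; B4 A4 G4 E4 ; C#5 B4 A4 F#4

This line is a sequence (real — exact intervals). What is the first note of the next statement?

Unit = 4 notes; the statements start on G4, A4, B4, C#5, moving up a 2nd each time.
One more step up a 2nd gives D#5.

D#5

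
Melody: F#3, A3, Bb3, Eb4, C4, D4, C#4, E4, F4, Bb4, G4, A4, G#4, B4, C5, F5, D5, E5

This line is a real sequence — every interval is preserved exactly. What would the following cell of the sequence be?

The 6-note cells begin on F#3, C#4, G#4 — each up a 5th from the last.
From D#5 the exact shape gives D#5 F#5 G5 C6 A5 B5.

D#5 F#5 G5 C6 A5 B5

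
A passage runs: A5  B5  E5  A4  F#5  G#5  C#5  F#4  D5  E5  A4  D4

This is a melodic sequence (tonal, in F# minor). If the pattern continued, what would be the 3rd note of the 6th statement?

B3

Grouping in 4s, the 3rd note of each cell is E5, C#5, A4.
Each moves down a 3rd. Continuing: F#4 → D4 → B3.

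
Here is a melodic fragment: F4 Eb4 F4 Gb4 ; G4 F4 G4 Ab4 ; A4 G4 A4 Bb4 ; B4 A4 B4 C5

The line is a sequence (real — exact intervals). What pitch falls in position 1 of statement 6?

The unit is 4 notes. Position-1 pitches of the 4 shown cells: F4, G4, A4, B4.
Each moves up a 2nd. Continuing: C#5 → D#5.

D#5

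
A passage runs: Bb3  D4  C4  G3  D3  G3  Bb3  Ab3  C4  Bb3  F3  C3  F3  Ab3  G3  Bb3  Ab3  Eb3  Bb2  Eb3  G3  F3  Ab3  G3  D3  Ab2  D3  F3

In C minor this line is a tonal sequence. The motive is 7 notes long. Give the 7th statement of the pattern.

Taking 7-note groups, the heads are Bb3, Ab3, G3, F3: the pattern moves down a 2nd.
Continuing the starts: Eb3 → D3 → C3.
Statement 7 starts on C3 and keeps the same diatonic contour: C3 Eb3 D3 Ab2 Eb2 Ab2 C3.

C3 Eb3 D3 Ab2 Eb2 Ab2 C3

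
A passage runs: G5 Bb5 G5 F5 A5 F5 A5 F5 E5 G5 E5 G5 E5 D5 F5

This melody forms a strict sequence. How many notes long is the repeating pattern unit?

Try groups of 5 (3 cells in 15 notes):
G5 Bb5 G5 F5 A5 | F5 A5 F5 E5 G5 | E5 G5 E5 D5 F5
Each cell is the previous one down a 2nd — so the unit is 5 notes.

5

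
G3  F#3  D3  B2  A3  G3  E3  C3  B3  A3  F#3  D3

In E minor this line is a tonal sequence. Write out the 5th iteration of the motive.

D4 C4 A3 F#3

Unit = 4 notes; the statements start on G3, A3, B3, moving up a 2nd each time.
Carrying on: C4 → D4.
From D4 the diatonic shape gives D4 C4 A3 F#3.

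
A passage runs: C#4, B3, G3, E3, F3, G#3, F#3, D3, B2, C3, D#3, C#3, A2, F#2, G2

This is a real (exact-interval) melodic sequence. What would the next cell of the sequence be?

A#2 G#2 E2 C#2 D2

Taking 5-note groups, the heads are C#4, G#3, D#3: the pattern moves down a 4th.
So cell 4 is A#2 G#2 E2 C#2 D2.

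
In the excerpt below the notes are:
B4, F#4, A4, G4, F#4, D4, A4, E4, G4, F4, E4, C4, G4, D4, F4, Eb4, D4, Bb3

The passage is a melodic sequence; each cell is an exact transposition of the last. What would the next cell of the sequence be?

F4 C4 Eb4 Db4 C4 Ab3

Unit = 6 notes; the statements start on B4, A4, G4, moving down a 2nd each time.
Statement 4 starts on F4 and keeps the same exact contour: F4 C4 Eb4 Db4 C4 Ab3.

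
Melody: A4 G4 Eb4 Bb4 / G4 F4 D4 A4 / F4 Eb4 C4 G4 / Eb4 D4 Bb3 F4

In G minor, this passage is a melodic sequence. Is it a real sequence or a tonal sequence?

Every note is diatonic to G minor.
Cell 1 has -4 semitones from note 2 to 3, but cell 2 has -3 — the interval quality changes while the contour stays the same, which is the hallmark of a tonal sequence.

tonal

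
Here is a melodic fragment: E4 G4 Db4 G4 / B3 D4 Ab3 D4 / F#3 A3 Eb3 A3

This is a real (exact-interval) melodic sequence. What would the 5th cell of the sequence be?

Unit = 4 notes; the statements start on E4, B3, F#3, moving down a 4th each time.
Extending down a 4th: C#3 → G#2.
Statement 5 starts on G#2 and keeps the same exact contour: G#2 B2 F2 B2.

G#2 B2 F2 B2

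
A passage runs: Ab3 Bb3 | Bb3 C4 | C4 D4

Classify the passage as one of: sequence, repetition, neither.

Each 2-note cell is the previous one transposed up a 2nd.

sequence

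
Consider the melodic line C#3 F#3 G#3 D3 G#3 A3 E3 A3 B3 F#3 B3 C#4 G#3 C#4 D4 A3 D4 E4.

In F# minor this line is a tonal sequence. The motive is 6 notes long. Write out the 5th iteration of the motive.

Taking 6-note groups, the heads are C#3, E3, G#3: the pattern moves up a 3rd.
Extending up a 3rd: B3 → D4.
Statement 5 starts on D4 and keeps the same diatonic contour: D4 G#4 A4 E4 A4 B4.

D4 G#4 A4 E4 A4 B4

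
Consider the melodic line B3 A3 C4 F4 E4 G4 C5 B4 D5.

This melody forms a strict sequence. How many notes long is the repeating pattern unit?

There are 9 notes; a 3-note unit gives 3 cells:
B3 A3 C4 | F4 E4 G4 | C5 B4 D5
Each cell is the previous one up a 5th — so the unit is 3 notes.

3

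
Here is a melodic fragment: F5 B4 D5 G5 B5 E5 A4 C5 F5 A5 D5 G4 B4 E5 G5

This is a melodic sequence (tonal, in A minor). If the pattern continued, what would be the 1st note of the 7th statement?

G4

With 5-note cells, note 1 of each statement runs F5, E5, D5.
Each moves down a 2nd. Continuing: C5 → B4 → A4 → G4.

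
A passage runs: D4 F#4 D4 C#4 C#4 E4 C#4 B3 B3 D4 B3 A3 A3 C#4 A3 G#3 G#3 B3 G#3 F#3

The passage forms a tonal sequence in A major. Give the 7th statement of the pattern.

E3 G#3 E3 D3

The 4-note cells begin on D4, C#4, B3, A3, G#3 — each down a 2nd from the last.
Extending down a 2nd: F#3 → E3.
From E3 the diatonic shape gives E3 G#3 E3 D3.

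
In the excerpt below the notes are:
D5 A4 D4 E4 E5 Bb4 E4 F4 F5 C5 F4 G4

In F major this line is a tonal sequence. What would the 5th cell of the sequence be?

A5 E5 A4 Bb4

The 4-note cells begin on D5, E5, F5 — each up a 2nd from the last.
Continuing the starts: G5 → A5.
Statement 5 starts on A5 and keeps the same diatonic contour: A5 E5 A4 Bb4.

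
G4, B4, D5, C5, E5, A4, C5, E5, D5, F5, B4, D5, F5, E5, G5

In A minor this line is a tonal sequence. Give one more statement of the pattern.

With a 5-note motive the entries are G4, A4, B4, each up a 2nd from the previous.
From C5 the diatonic shape gives C5 E5 G5 F5 A5.

C5 E5 G5 F5 A5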